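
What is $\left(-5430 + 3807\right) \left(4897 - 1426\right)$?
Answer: $-5633433$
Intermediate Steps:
$\left(-5430 + 3807\right) \left(4897 - 1426\right) = \left(-1623\right) 3471 = -5633433$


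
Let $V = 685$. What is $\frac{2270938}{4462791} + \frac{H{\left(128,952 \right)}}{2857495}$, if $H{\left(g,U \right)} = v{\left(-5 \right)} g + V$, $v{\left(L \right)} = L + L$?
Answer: $\frac{1297307723933}{2550480593709} \approx 0.50865$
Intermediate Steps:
$v{\left(L \right)} = 2 L$
$H{\left(g,U \right)} = 685 - 10 g$ ($H{\left(g,U \right)} = 2 \left(-5\right) g + 685 = - 10 g + 685 = 685 - 10 g$)
$\frac{2270938}{4462791} + \frac{H{\left(128,952 \right)}}{2857495} = \frac{2270938}{4462791} + \frac{685 - 1280}{2857495} = 2270938 \cdot \frac{1}{4462791} + \left(685 - 1280\right) \frac{1}{2857495} = \frac{2270938}{4462791} - \frac{119}{571499} = \frac{1297307723933}{2550480593709}$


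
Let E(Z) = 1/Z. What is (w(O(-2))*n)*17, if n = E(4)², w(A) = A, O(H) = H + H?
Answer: -17/4 ≈ -4.2500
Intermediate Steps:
O(H) = 2*H
n = 1/16 (n = (1/4)² = (¼)² = 1/16 ≈ 0.062500)
(w(O(-2))*n)*17 = ((2*(-2))*(1/16))*17 = -4*1/16*17 = -¼*17 = -17/4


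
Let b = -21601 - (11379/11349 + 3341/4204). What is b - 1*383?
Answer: -349656229063/15903732 ≈ -21986.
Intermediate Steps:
b = -343565099707/15903732 (b = -21601 - (11379*(1/11349) + 3341*(1/4204)) = -21601 - (3793/3783 + 3341/4204) = -21601 - 1*28584775/15903732 = -21601 - 28584775/15903732 = -343565099707/15903732 ≈ -21603.)
b - 1*383 = -343565099707/15903732 - 1*383 = -343565099707/15903732 - 383 = -349656229063/15903732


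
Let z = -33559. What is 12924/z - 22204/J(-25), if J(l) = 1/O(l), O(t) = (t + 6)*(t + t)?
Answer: -707886847124/33559 ≈ -2.1094e+7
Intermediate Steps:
O(t) = 2*t*(6 + t) (O(t) = (6 + t)*(2*t) = 2*t*(6 + t))
J(l) = 1/(2*l*(6 + l))
12924/z - 22204/J(-25) = 12924/(-33559) - 22204/((1/2)/(-25*(6 - 25))) = 12924*(-1/33559) - 22204/((1/2)*(-1/25)/(-19)) = -12924/33559 - 22204/((1/2)*(-1/25)*(-1/19)) = -12924/33559 - 22204/1/950 = -12924/33559 - 22204*950 = -12924/33559 - 21093800 = -707886847124/33559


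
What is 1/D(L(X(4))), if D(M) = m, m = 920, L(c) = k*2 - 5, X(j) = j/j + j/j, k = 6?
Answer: 1/920 ≈ 0.0010870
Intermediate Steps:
X(j) = 2 (X(j) = 1 + 1 = 2)
L(c) = 7 (L(c) = 6*2 - 5 = 12 - 5 = 7)
D(M) = 920
1/D(L(X(4))) = 1/920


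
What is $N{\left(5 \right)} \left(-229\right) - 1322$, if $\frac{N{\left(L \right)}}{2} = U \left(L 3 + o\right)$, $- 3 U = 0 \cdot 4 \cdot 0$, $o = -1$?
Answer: $-1322$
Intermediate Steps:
$U = 0$ ($U = - \frac{0 \cdot 4 \cdot 0}{3} = - \frac{0 \cdot 0}{3} = \left(- \frac{1}{3}\right) 0 = 0$)
$N{\left(L \right)} = 0$ ($N{\left(L \right)} = 2 \cdot 0 \left(L 3 - 1\right) = 2 \cdot 0 \left(3 L - 1\right) = 2 \cdot 0 \left(-1 + 3 L\right) = 2 \cdot 0 = 0$)
$N{\left(5 \right)} \left(-229\right) - 1322 = 0 \left(-229\right) - 1322 = 0 - 1322 = -1322$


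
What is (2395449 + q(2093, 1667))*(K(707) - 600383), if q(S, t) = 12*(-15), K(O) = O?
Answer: -1436385332844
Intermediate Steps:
q(S, t) = -180
(2395449 + q(2093, 1667))*(K(707) - 600383) = (2395449 - 180)*(707 - 600383) = 2395269*(-599676) = -1436385332844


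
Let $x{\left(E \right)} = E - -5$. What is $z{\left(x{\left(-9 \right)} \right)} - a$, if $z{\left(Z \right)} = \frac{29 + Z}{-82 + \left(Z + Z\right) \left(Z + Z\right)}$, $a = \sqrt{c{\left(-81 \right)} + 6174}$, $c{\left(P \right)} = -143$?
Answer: $- \frac{25}{18} - \sqrt{6031} \approx -79.048$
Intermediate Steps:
$x{\left(E \right)} = 5 + E$ ($x{\left(E \right)} = E + 5 = 5 + E$)
$a = \sqrt{6031}$ ($a = \sqrt{-143 + 6174} = \sqrt{6031} \approx 77.66$)
$z{\left(Z \right)} = \frac{29 + Z}{-82 + 4 Z^{2}}$ ($z{\left(Z \right)} = \frac{29 + Z}{-82 + 2 Z 2 Z} = \frac{29 + Z}{-82 + 4 Z^{2}}$)
$z{\left(x{\left(-9 \right)} \right)} - a = \frac{29 + \left(5 - 9\right)}{2 \left(-41 + 2 \left(5 - 9\right)^{2}\right)} - \sqrt{6031} = \frac{29 - 4}{2 \left(-41 + 2 \left(-4\right)^{2}\right)} - \sqrt{6031} = \frac{1}{2} \frac{1}{-41 + 2 \cdot 16} \cdot 25 - \sqrt{6031} = \frac{1}{2} \frac{1}{-41 + 32} \cdot 25 - \sqrt{6031} = \frac{1}{2} \frac{1}{-9} \cdot 25 - \sqrt{6031} = \frac{1}{2} \left(- \frac{1}{9}\right) 25 - \sqrt{6031} = - \frac{25}{18} - \sqrt{6031}$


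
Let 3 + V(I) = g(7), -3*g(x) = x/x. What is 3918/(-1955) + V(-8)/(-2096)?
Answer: -12308417/6146520 ≈ -2.0025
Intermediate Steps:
g(x) = -⅓ (g(x) = -x/(3*x) = -⅓*1 = -⅓)
V(I) = -10/3 (V(I) = -3 - ⅓ = -10/3)
3918/(-1955) + V(-8)/(-2096) = 3918/(-1955) - 10/3/(-2096) = 3918*(-1/1955) - 10/3*(-1/2096) = -3918/1955 + 5/3144 = -12308417/6146520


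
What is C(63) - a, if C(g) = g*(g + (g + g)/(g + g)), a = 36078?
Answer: -32046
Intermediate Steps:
C(g) = g*(1 + g) (C(g) = g*(g + (2*g)/((2*g))) = g*(g + (2*g)*(1/(2*g))) = g*(g + 1) = g*(1 + g))
C(63) - a = 63*(1 + 63) - 1*36078 = 63*64 - 36078 = 4032 - 36078 = -32046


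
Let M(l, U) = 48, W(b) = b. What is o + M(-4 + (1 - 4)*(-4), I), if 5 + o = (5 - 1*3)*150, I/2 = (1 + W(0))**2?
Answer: 343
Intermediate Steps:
I = 2 (I = 2*(1 + 0)**2 = 2*1**2 = 2*1 = 2)
o = 295 (o = -5 + (5 - 1*3)*150 = -5 + (5 - 3)*150 = -5 + 2*150 = -5 + 300 = 295)
o + M(-4 + (1 - 4)*(-4), I) = 295 + 48 = 343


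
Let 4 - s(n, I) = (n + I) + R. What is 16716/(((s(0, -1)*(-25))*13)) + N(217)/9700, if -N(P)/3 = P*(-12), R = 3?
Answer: -785337/31525 ≈ -24.912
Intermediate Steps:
N(P) = 36*P (N(P) = -3*P*(-12) = -(-36)*P = 36*P)
s(n, I) = 1 - I - n (s(n, I) = 4 - ((n + I) + 3) = 4 - ((I + n) + 3) = 4 - (3 + I + n) = 4 + (-3 - I - n) = 1 - I - n)
16716/(((s(0, -1)*(-25))*13)) + N(217)/9700 = 16716/((((1 - 1*(-1) - 1*0)*(-25))*13)) + (36*217)/9700 = 16716/((((1 + 1 + 0)*(-25))*13)) + 7812*(1/9700) = 16716/(((2*(-25))*13)) + 1953/2425 = 16716/((-50*13)) + 1953/2425 = 16716/(-650) + 1953/2425 = 16716*(-1/650) + 1953/2425 = -8358/325 + 1953/2425 = -785337/31525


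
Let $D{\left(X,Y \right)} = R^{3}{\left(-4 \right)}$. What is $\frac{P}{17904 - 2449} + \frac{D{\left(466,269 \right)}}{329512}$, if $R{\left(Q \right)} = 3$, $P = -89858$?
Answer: $- \frac{29608872011}{5092607960} \approx -5.8141$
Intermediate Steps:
$D{\left(X,Y \right)} = 27$ ($D{\left(X,Y \right)} = 3^{3} = 27$)
$\frac{P}{17904 - 2449} + \frac{D{\left(466,269 \right)}}{329512} = - \frac{89858}{17904 - 2449} + \frac{27}{329512} = - \frac{89858}{17904 - 2449} + 27 \cdot \frac{1}{329512} = - \frac{89858}{15455} + \frac{27}{329512} = - \frac{29608872011}{5092607960}$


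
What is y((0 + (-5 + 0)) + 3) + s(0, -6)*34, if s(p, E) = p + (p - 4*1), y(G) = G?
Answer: -138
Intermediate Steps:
s(p, E) = -4 + 2*p (s(p, E) = p + (p - 4) = p + (-4 + p) = -4 + 2*p)
y((0 + (-5 + 0)) + 3) + s(0, -6)*34 = ((0 + (-5 + 0)) + 3) + (-4 + 2*0)*34 = ((0 - 5) + 3) + (-4 + 0)*34 = (-5 + 3) - 4*34 = -2 - 136 = -138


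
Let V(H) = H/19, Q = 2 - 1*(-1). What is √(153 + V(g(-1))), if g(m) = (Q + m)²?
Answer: √55309/19 ≈ 12.378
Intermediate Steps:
Q = 3 (Q = 2 + 1 = 3)
g(m) = (3 + m)²
V(H) = H/19 (V(H) = H*(1/19) = H/19)
√(153 + V(g(-1))) = √(153 + (3 - 1)²/19) = √(153 + (1/19)*2²) = √(153 + (1/19)*4) = √(153 + 4/19) = √(2911/19) = √55309/19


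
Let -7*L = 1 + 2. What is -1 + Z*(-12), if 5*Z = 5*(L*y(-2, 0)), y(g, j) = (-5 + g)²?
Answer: 251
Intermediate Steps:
L = -3/7 (L = -(1 + 2)/7 = -⅐*3 = -3/7 ≈ -0.42857)
Z = -21 (Z = (5*(-3*(-5 - 2)²/7))/5 = (5*(-3/7*(-7)²))/5 = (5*(-3/7*49))/5 = (5*(-21))/5 = (⅕)*(-105) = -21)
-1 + Z*(-12) = -1 - 21*(-12) = -1 + 252 = 251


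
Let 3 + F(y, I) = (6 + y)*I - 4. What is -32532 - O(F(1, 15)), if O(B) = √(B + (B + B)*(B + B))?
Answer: -32532 - 7*√786 ≈ -32728.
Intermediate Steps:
F(y, I) = -7 + I*(6 + y) (F(y, I) = -3 + ((6 + y)*I - 4) = -3 + (I*(6 + y) - 4) = -3 + (-4 + I*(6 + y)) = -7 + I*(6 + y))
O(B) = √(B + 4*B²) (O(B) = √(B + (2*B)*(2*B)) = √(B + 4*B²))
-32532 - O(F(1, 15)) = -32532 - √((-7 + 6*15 + 15*1)*(1 + 4*(-7 + 6*15 + 15*1))) = -32532 - √((-7 + 90 + 15)*(1 + 4*(-7 + 90 + 15))) = -32532 - √(98*(1 + 4*98)) = -32532 - √(98*(1 + 392)) = -32532 - √(98*393) = -32532 - √38514 = -32532 - 7*√786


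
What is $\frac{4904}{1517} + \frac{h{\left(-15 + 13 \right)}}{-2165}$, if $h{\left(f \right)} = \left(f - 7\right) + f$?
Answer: $\frac{10633847}{3284305} \approx 3.2378$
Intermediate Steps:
$h{\left(f \right)} = -7 + 2 f$ ($h{\left(f \right)} = \left(-7 + f\right) + f = -7 + 2 f$)
$\frac{4904}{1517} + \frac{h{\left(-15 + 13 \right)}}{-2165} = \frac{4904}{1517} + \frac{-7 + 2 \left(-15 + 13\right)}{-2165} = 4904 \cdot \frac{1}{1517} + \left(-7 + 2 \left(-2\right)\right) \left(- \frac{1}{2165}\right) = \frac{4904}{1517} + \left(-7 - 4\right) \left(- \frac{1}{2165}\right) = \frac{4904}{1517} - - \frac{11}{2165} = \frac{4904}{1517} + \frac{11}{2165} = \frac{10633847}{3284305}$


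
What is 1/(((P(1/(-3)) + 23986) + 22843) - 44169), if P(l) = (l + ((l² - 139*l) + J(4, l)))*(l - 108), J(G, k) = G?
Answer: -27/74755 ≈ -0.00036118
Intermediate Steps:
P(l) = (-108 + l)*(4 + l² - 138*l) (P(l) = (l + ((l² - 139*l) + 4))*(l - 108) = (l + (4 + l² - 139*l))*(-108 + l) = (4 + l² - 138*l)*(-108 + l) = (-108 + l)*(4 + l² - 138*l))
1/(((P(1/(-3)) + 23986) + 22843) - 44169) = 1/((((-432 + (1/(-3))³ - 246*(1/(-3))² + 14908/(-3)) + 23986) + 22843) - 44169) = 1/((((-432 + (-⅓)³ - 246*(-⅓)² + 14908*(-⅓)) + 23986) + 22843) - 44169) = 1/((((-432 - 1/27 - 246*⅑ - 14908/3) + 23986) + 22843) - 44169) = 1/((((-432 - 1/27 - 82/3 - 14908/3) + 23986) + 22843) - 44169) = 1/(((-146575/27 + 23986) + 22843) - 44169) = 1/((501047/27 + 22843) - 44169) = 1/(1117808/27 - 44169) = 1/(-74755/27) = -27/74755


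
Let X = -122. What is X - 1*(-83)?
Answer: -39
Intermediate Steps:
X - 1*(-83) = -122 - 1*(-83) = -122 + 83 = -39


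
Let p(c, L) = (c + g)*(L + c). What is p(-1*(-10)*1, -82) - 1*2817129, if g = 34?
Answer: -2820297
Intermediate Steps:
p(c, L) = (34 + c)*(L + c) (p(c, L) = (c + 34)*(L + c) = (34 + c)*(L + c))
p(-1*(-10)*1, -82) - 1*2817129 = ((-1*(-10)*1)² + 34*(-82) + 34*(-1*(-10)*1) - 82*(-1*(-10))) - 1*2817129 = ((10*1)² - 2788 + 34*(10*1) - 820) - 2817129 = (10² - 2788 + 34*10 - 82*10) - 2817129 = (100 - 2788 + 340 - 820) - 2817129 = -3168 - 2817129 = -2820297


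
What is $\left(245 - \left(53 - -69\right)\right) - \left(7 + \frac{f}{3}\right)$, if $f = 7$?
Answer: $\frac{341}{3} \approx 113.67$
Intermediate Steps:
$\left(245 - \left(53 - -69\right)\right) - \left(7 + \frac{f}{3}\right) = \left(245 - \left(53 - -69\right)\right) - \left(7 + \frac{1}{3} \cdot 7\right) = \left(245 - \left(53 + 69\right)\right) - \left(7 + \frac{1}{3} \cdot 7\right) = \left(245 - 122\right) - \left(7 + \frac{7}{3}\right) = \left(245 - 122\right) - \frac{28}{3} = 123 - \frac{28}{3} = \frac{341}{3}$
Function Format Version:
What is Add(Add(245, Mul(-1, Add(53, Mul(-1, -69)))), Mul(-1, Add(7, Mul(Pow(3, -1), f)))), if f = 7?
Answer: Rational(341, 3) ≈ 113.67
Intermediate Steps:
Add(Add(245, Mul(-1, Add(53, Mul(-1, -69)))), Mul(-1, Add(7, Mul(Pow(3, -1), f)))) = Add(Add(245, Mul(-1, Add(53, Mul(-1, -69)))), Mul(-1, Add(7, Mul(Pow(3, -1), 7)))) = Add(Add(245, Mul(-1, Add(53, 69))), Mul(-1, Add(7, Mul(Rational(1, 3), 7)))) = Add(Add(245, Mul(-1, 122)), Mul(-1, Add(7, Rational(7, 3)))) = Add(Add(245, -122), Mul(-1, Rational(28, 3))) = Add(123, Rational(-28, 3)) = Rational(341, 3)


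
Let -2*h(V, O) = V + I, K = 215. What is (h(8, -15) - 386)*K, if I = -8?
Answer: -82990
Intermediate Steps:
h(V, O) = 4 - V/2 (h(V, O) = -(V - 8)/2 = -(-8 + V)/2 = 4 - V/2)
(h(8, -15) - 386)*K = ((4 - 1/2*8) - 386)*215 = ((4 - 4) - 386)*215 = (0 - 386)*215 = -386*215 = -82990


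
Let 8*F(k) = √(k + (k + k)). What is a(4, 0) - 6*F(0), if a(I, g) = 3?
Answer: 3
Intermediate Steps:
F(k) = √3*√k/8 (F(k) = √(k + (k + k))/8 = √(k + 2*k)/8 = √(3*k)/8 = (√3*√k)/8 = √3*√k/8)
a(4, 0) - 6*F(0) = 3 - 3*√3*√0/4 = 3 - 3*√3*0/4 = 3 - 6*0 = 3 + 0 = 3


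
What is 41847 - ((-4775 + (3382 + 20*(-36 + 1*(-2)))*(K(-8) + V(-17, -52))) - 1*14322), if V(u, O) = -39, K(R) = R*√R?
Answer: 163202 + 41952*I*√2 ≈ 1.632e+5 + 59329.0*I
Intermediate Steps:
K(R) = R^(3/2)
41847 - ((-4775 + (3382 + 20*(-36 + 1*(-2)))*(K(-8) + V(-17, -52))) - 1*14322) = 41847 - ((-4775 + (3382 + 20*(-36 + 1*(-2)))*((-8)^(3/2) - 39)) - 1*14322) = 41847 - ((-4775 + (3382 + 20*(-36 - 2))*(-16*I*√2 - 39)) - 14322) = 41847 - ((-4775 + (3382 + 20*(-38))*(-39 - 16*I*√2)) - 14322) = 41847 - ((-4775 + (3382 - 760)*(-39 - 16*I*√2)) - 14322) = 41847 - ((-4775 + 2622*(-39 - 16*I*√2)) - 14322) = 41847 - ((-4775 + (-102258 - 41952*I*√2)) - 14322) = 41847 - ((-107033 - 41952*I*√2) - 14322) = 41847 - (-121355 - 41952*I*√2) = 41847 + (121355 + 41952*I*√2) = 163202 + 41952*I*√2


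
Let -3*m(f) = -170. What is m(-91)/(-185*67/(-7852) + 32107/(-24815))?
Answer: 33124054600/166433283 ≈ 199.02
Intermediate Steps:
m(f) = 170/3 (m(f) = -1/3*(-170) = 170/3)
m(-91)/(-185*67/(-7852) + 32107/(-24815)) = 170/(3*(-185*67/(-7852) + 32107/(-24815))) = 170/(3*(-12395*(-1/7852) + 32107*(-1/24815))) = 170/(3*(12395/7852 - 32107/24815)) = 170/(3*(55477761/194847380)) = (170/3)*(194847380/55477761) = 33124054600/166433283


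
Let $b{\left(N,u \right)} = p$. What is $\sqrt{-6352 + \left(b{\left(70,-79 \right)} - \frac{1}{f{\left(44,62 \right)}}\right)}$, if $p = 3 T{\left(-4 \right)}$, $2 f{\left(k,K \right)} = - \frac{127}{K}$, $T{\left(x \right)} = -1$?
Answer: $\frac{i \sqrt{102484047}}{127} \approx 79.712 i$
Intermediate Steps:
$f{\left(k,K \right)} = - \frac{127}{2 K}$ ($f{\left(k,K \right)} = \frac{\left(-127\right) \frac{1}{K}}{2} = - \frac{127}{2 K}$)
$p = -3$ ($p = 3 \left(-1\right) = -3$)
$b{\left(N,u \right)} = -3$
$\sqrt{-6352 + \left(b{\left(70,-79 \right)} - \frac{1}{f{\left(44,62 \right)}}\right)} = \sqrt{-6352 - \left(3 + \frac{1}{\left(- \frac{127}{2}\right) \frac{1}{62}}\right)} = \sqrt{-6352 - \frac{257}{127}} = \sqrt{- \frac{806961}{127}} = \frac{i \sqrt{102484047}}{127}$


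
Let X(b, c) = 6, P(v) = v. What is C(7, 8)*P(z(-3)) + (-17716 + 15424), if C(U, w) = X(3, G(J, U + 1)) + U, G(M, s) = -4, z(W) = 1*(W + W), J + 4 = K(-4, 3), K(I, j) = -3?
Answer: -2370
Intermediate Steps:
J = -7 (J = -4 - 3 = -7)
z(W) = 2*W (z(W) = 1*(2*W) = 2*W)
C(U, w) = 6 + U
C(7, 8)*P(z(-3)) + (-17716 + 15424) = (6 + 7)*(2*(-3)) + (-17716 + 15424) = 13*(-6) - 2292 = -78 - 2292 = -2370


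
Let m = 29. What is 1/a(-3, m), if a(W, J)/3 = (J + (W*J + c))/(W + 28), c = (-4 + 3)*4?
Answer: -25/186 ≈ -0.13441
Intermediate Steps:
c = -4 (c = -1*4 = -4)
a(W, J) = 3*(-4 + J + J*W)/(28 + W) (a(W, J) = 3*((J + (W*J - 4))/(W + 28)) = 3*((J + (J*W - 4))/(28 + W)) = 3*((J + (-4 + J*W))/(28 + W)) = 3*((-4 + J + J*W)/(28 + W)) = 3*(-4 + J + J*W)/(28 + W))
1/a(-3, m) = 1/(3*(-4 + 29 + 29*(-3))/(28 - 3)) = 1/(3*(-4 + 29 - 87)/25) = 1/(3*(1/25)*(-62)) = 1/(-186/25) = -25/186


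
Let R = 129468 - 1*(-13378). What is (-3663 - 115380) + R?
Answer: 23803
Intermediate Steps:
R = 142846 (R = 129468 + 13378 = 142846)
(-3663 - 115380) + R = (-3663 - 115380) + 142846 = -119043 + 142846 = 23803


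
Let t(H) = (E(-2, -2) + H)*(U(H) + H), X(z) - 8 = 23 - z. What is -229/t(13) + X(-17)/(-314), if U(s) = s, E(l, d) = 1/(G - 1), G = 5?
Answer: -88442/108173 ≈ -0.81760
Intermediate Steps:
X(z) = 31 - z (X(z) = 8 + (23 - z) = 31 - z)
E(l, d) = ¼ (E(l, d) = 1/(5 - 1) = 1/4 = ¼)
t(H) = 2*H*(¼ + H) (t(H) = (¼ + H)*(H + H) = (¼ + H)*(2*H) = 2*H*(¼ + H))
-229/t(13) + X(-17)/(-314) = -229*2/(13*(1 + 4*13)) + (31 - 1*(-17))/(-314) = -229*2/(13*(1 + 52)) + (31 + 17)*(-1/314) = -229/((½)*13*53) + 48*(-1/314) = -229/689/2 - 24/157 = -229*2/689 - 24/157 = -458/689 - 24/157 = -88442/108173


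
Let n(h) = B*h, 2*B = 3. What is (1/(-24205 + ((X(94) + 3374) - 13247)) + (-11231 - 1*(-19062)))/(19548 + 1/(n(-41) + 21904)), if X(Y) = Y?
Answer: 11625832390555/29020785717888 ≈ 0.40060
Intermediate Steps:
B = 3/2 (B = (1/2)*3 = 3/2 ≈ 1.5000)
n(h) = 3*h/2
(1/(-24205 + ((X(94) + 3374) - 13247)) + (-11231 - 1*(-19062)))/(19548 + 1/(n(-41) + 21904)) = (1/(-24205 + ((94 + 3374) - 13247)) + (-11231 - 1*(-19062)))/(19548 + 1/((3/2)*(-41) + 21904)) = (1/(-24205 + (3468 - 13247)) + (-11231 + 19062))/(19548 + 1/(-123/2 + 21904)) = (1/(-24205 - 9779) + 7831)/(19548 + 1/(43685/2)) = (1/(-33984) + 7831)/(19548 + 2/43685) = (-1/33984 + 7831)/(853954382/43685) = (266128703/33984)*(43685/853954382) = 11625832390555/29020785717888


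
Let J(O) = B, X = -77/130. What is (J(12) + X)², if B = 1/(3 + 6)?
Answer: 316969/1368900 ≈ 0.23155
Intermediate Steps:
X = -77/130 (X = -77*1/130 = -77/130 ≈ -0.59231)
B = ⅑ (B = 1/9 = ⅑ ≈ 0.11111)
J(O) = ⅑
(J(12) + X)² = (⅑ - 77/130)² = (-563/1170)² = 316969/1368900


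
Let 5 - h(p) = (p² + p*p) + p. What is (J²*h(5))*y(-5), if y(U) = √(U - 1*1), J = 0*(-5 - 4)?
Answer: 0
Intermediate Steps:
h(p) = 5 - p - 2*p² (h(p) = 5 - ((p² + p*p) + p) = 5 - ((p² + p²) + p) = 5 - (2*p² + p) = 5 - (p + 2*p²) = 5 + (-p - 2*p²) = 5 - p - 2*p²)
J = 0 (J = 0*(-9) = 0)
y(U) = √(-1 + U) (y(U) = √(U - 1) = √(-1 + U))
(J²*h(5))*y(-5) = (0²*(5 - 1*5 - 2*5²))*√(-1 - 5) = (0*(5 - 5 - 2*25))*√(-6) = (0*(5 - 5 - 50))*(I*√6) = (0*(-50))*(I*√6) = 0*(I*√6) = 0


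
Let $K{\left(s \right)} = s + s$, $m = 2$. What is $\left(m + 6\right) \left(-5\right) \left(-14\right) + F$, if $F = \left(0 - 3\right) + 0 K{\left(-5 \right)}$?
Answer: $557$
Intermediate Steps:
$K{\left(s \right)} = 2 s$
$F = -3$ ($F = \left(0 - 3\right) + 0 \cdot 2 \left(-5\right) = -3 + 0 \left(-10\right) = -3 + 0 = -3$)
$\left(m + 6\right) \left(-5\right) \left(-14\right) + F = \left(2 + 6\right) \left(-5\right) \left(-14\right) - 3 = 8 \left(-5\right) \left(-14\right) - 3 = \left(-40\right) \left(-14\right) - 3 = 560 - 3 = 557$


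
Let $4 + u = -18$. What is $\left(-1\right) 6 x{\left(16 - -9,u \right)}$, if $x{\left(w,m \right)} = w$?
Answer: $-150$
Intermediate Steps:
$u = -22$ ($u = -4 - 18 = -22$)
$\left(-1\right) 6 x{\left(16 - -9,u \right)} = \left(-1\right) 6 \left(16 - -9\right) = - 6 \left(16 + 9\right) = \left(-6\right) 25 = -150$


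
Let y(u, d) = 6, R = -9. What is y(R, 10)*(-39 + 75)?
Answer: 216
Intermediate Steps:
y(R, 10)*(-39 + 75) = 6*(-39 + 75) = 6*36 = 216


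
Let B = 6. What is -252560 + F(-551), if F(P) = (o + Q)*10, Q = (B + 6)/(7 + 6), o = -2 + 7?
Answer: -3282510/13 ≈ -2.5250e+5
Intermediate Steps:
o = 5
Q = 12/13 (Q = (6 + 6)/(7 + 6) = 12/13 ≈ 0.92308)
F(P) = 770/13 (F(P) = (5 + 12/13)*10 = (77/13)*10 = 770/13)
-252560 + F(-551) = -252560 + 770/13 = -3282510/13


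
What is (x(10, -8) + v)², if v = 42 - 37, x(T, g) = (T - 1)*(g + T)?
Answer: 529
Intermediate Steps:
x(T, g) = (-1 + T)*(T + g)
v = 5
(x(10, -8) + v)² = ((10² - 1*10 - 1*(-8) + 10*(-8)) + 5)² = ((100 - 10 + 8 - 80) + 5)² = (18 + 5)² = 23² = 529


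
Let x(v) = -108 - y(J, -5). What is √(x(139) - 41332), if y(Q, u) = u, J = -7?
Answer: I*√41435 ≈ 203.56*I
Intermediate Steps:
x(v) = -103 (x(v) = -108 - 1*(-5) = -108 + 5 = -103)
√(x(139) - 41332) = √(-103 - 41332) = √(-41435) = I*√41435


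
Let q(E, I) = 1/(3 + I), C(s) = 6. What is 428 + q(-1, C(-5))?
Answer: 3853/9 ≈ 428.11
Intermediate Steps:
428 + q(-1, C(-5)) = 428 + 1/(3 + 6) = 428 + 1/9 = 428 + ⅑ = 3853/9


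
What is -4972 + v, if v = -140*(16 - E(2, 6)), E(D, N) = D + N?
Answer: -6092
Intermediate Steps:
v = -1120 (v = -140*(16 - (2 + 6)) = -140*(16 - 1*8) = -140*(16 - 8) = -140*8 = -1120)
-4972 + v = -4972 - 1120 = -6092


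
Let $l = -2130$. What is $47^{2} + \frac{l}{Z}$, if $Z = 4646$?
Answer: $\frac{5130442}{2323} \approx 2208.5$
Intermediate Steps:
$47^{2} + \frac{l}{Z} = 47^{2} - \frac{2130}{4646} = 2209 - \frac{1065}{2323} = \frac{5130442}{2323}$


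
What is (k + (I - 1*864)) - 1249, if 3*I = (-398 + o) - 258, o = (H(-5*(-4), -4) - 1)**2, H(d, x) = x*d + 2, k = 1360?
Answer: 3326/3 ≈ 1108.7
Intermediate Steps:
H(d, x) = 2 + d*x (H(d, x) = d*x + 2 = 2 + d*x)
o = 6241 (o = ((2 - 5*(-4)*(-4)) - 1)**2 = ((2 + 20*(-4)) - 1)**2 = ((2 - 80) - 1)**2 = (-78 - 1)**2 = (-79)**2 = 6241)
I = 5585/3 (I = ((-398 + 6241) - 258)/3 = (5843 - 258)/3 = (1/3)*5585 = 5585/3 ≈ 1861.7)
(k + (I - 1*864)) - 1249 = (1360 + (5585/3 - 1*864)) - 1249 = (1360 + (5585/3 - 864)) - 1249 = (1360 + 2993/3) - 1249 = 7073/3 - 1249 = 3326/3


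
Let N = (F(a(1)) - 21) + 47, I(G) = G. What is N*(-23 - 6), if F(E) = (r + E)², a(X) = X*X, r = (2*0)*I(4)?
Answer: -783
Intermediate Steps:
r = 0 (r = (2*0)*4 = 0*4 = 0)
a(X) = X²
F(E) = E² (F(E) = (0 + E)² = E²)
N = 27 (N = ((1²)² - 21) + 47 = (1² - 21) + 47 = (1 - 21) + 47 = -20 + 47 = 27)
N*(-23 - 6) = 27*(-23 - 6) = 27*(-29) = -783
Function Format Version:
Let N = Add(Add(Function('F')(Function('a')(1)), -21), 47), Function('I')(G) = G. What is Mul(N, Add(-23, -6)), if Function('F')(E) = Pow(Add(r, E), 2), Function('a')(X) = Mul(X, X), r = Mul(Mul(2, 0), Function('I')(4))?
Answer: -783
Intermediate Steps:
r = 0 (r = Mul(Mul(2, 0), 4) = Mul(0, 4) = 0)
Function('a')(X) = Pow(X, 2)
Function('F')(E) = Pow(E, 2) (Function('F')(E) = Pow(Add(0, E), 2) = Pow(E, 2))
N = 27 (N = Add(Add(Pow(Pow(1, 2), 2), -21), 47) = Add(Add(Pow(1, 2), -21), 47) = Add(Add(1, -21), 47) = Add(-20, 47) = 27)
Mul(N, Add(-23, -6)) = Mul(27, Add(-23, -6)) = Mul(27, -29) = -783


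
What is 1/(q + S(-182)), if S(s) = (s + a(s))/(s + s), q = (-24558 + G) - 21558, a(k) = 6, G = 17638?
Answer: -91/2591454 ≈ -3.5115e-5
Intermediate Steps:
q = -28478 (q = (-24558 + 17638) - 21558 = -6920 - 21558 = -28478)
S(s) = (6 + s)/(2*s) (S(s) = (s + 6)/(s + s) = (6 + s)/((2*s)) = (6 + s)*(1/(2*s)) = (6 + s)/(2*s))
1/(q + S(-182)) = 1/(-28478 + (½)*(6 - 182)/(-182)) = 1/(-28478 + (½)*(-1/182)*(-176)) = 1/(-28478 + 44/91) = 1/(-2591454/91) = -91/2591454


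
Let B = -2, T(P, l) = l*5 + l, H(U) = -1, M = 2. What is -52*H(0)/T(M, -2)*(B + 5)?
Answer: -13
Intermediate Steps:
T(P, l) = 6*l (T(P, l) = 5*l + l = 6*l)
-52*H(0)/T(M, -2)*(B + 5) = -52*(-1/(6*(-2)))*(-2 + 5) = -52*(-1/(-12))*3 = -52*(-1*(-1/12))*3 = -13*3/3 = -52*¼ = -13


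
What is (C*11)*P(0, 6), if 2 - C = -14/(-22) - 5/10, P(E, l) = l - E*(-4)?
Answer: 123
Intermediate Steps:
P(E, l) = l + 4*E (P(E, l) = l - (-4)*E = l + 4*E)
C = 41/22 (C = 2 - (-14/(-22) - 5/10) = 2 - (-14*(-1/22) - 5*⅒) = 2 - (7/11 - ½) = 2 - 1*3/22 = 2 - 3/22 = 41/22 ≈ 1.8636)
(C*11)*P(0, 6) = ((41/22)*11)*(6 + 4*0) = 41*(6 + 0)/2 = (41/2)*6 = 123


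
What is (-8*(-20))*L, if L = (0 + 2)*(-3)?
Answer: -960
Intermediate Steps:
L = -6 (L = 2*(-3) = -6)
(-8*(-20))*L = -8*(-20)*(-6) = 160*(-6) = -960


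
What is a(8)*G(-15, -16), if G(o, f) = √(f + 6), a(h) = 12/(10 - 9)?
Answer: 12*I*√10 ≈ 37.947*I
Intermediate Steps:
a(h) = 12 (a(h) = 12/1 = 12*1 = 12)
G(o, f) = √(6 + f)
a(8)*G(-15, -16) = 12*√(6 - 16) = 12*√(-10) = 12*(I*√10) = 12*I*√10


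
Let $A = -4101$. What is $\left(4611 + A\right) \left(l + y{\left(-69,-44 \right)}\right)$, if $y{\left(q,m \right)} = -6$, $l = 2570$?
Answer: $1307640$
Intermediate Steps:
$\left(4611 + A\right) \left(l + y{\left(-69,-44 \right)}\right) = \left(4611 - 4101\right) \left(2570 - 6\right) = 510 \cdot 2564 = 1307640$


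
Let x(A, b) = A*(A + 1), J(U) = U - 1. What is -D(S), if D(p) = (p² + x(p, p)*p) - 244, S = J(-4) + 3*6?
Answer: -2291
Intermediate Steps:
J(U) = -1 + U
x(A, b) = A*(1 + A)
S = 13 (S = (-1 - 4) + 3*6 = -5 + 18 = 13)
D(p) = -244 + p² + p²*(1 + p) (D(p) = (p² + (p*(1 + p))*p) - 244 = (p² + p²*(1 + p)) - 244 = -244 + p² + p²*(1 + p))
-D(S) = -(-244 + 13³ + 2*13²) = -(-244 + 2197 + 2*169) = -(-244 + 2197 + 338) = -1*2291 = -2291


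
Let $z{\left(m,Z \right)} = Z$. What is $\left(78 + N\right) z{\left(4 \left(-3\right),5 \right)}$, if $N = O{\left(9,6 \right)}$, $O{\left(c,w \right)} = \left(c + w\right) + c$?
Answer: $510$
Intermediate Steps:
$O{\left(c,w \right)} = w + 2 c$
$N = 24$ ($N = 6 + 2 \cdot 9 = 6 + 18 = 24$)
$\left(78 + N\right) z{\left(4 \left(-3\right),5 \right)} = \left(78 + 24\right) 5 = 102 \cdot 5 = 510$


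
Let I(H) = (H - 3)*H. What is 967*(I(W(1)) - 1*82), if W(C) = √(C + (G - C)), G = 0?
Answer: -79294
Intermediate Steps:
W(C) = 0 (W(C) = √(C + (0 - C)) = √(C - C) = √0 = 0)
I(H) = H*(-3 + H) (I(H) = (-3 + H)*H = H*(-3 + H))
967*(I(W(1)) - 1*82) = 967*(0*(-3 + 0) - 1*82) = 967*(0*(-3) - 82) = 967*(0 - 82) = 967*(-82) = -79294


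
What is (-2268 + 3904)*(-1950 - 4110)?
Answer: -9914160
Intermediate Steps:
(-2268 + 3904)*(-1950 - 4110) = 1636*(-6060) = -9914160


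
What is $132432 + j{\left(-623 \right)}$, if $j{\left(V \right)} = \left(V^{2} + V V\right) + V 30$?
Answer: $890000$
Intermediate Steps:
$j{\left(V \right)} = 2 V^{2} + 30 V$ ($j{\left(V \right)} = \left(V^{2} + V^{2}\right) + 30 V = 2 V^{2} + 30 V$)
$132432 + j{\left(-623 \right)} = 132432 + 2 \left(-623\right) \left(15 - 623\right) = 132432 + 2 \left(-623\right) \left(-608\right) = 132432 + 757568 = 890000$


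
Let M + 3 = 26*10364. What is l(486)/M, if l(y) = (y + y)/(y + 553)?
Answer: 972/279969979 ≈ 3.4718e-6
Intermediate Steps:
M = 269461 (M = -3 + 26*10364 = -3 + 269464 = 269461)
l(y) = 2*y/(553 + y) (l(y) = (2*y)/(553 + y) = 2*y/(553 + y))
l(486)/M = (2*486/(553 + 486))/269461 = (2*486/1039)*(1/269461) = (2*486*(1/1039))*(1/269461) = (972/1039)*(1/269461) = 972/279969979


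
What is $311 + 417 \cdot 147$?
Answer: $61610$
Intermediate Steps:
$311 + 417 \cdot 147 = 311 + 61299 = 61610$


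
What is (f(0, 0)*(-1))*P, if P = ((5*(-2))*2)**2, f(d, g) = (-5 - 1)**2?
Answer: -14400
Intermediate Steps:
f(d, g) = 36 (f(d, g) = (-6)**2 = 36)
P = 400 (P = (-10*2)**2 = (-20)**2 = 400)
(f(0, 0)*(-1))*P = (36*(-1))*400 = -36*400 = -14400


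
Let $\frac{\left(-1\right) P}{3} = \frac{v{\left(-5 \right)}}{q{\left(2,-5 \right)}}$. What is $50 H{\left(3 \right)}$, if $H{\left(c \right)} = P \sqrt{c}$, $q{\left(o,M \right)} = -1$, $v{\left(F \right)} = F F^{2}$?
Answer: $- 18750 \sqrt{3} \approx -32476.0$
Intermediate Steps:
$v{\left(F \right)} = F^{3}$
$P = -375$ ($P = - 3 \frac{\left(-5\right)^{3}}{-1} = - 3 \left(\left(-125\right) \left(-1\right)\right) = \left(-3\right) 125 = -375$)
$H{\left(c \right)} = - 375 \sqrt{c}$
$50 H{\left(3 \right)} = 50 \left(- 375 \sqrt{3}\right) = - 18750 \sqrt{3}$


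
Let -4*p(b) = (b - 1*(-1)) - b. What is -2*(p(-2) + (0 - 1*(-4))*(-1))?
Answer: 17/2 ≈ 8.5000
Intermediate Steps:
p(b) = -¼ (p(b) = -((b - 1*(-1)) - b)/4 = -((b + 1) - b)/4 = -((1 + b) - b)/4 = -¼*1 = -¼)
-2*(p(-2) + (0 - 1*(-4))*(-1)) = -2*(-¼ + (0 - 1*(-4))*(-1)) = -2*(-¼ + (0 + 4)*(-1)) = -2*(-¼ + 4*(-1)) = -2*(-¼ - 4) = -2*(-17/4) = 17/2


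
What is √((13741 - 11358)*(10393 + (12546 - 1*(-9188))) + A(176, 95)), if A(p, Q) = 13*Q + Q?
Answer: √76559971 ≈ 8749.9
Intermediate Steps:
A(p, Q) = 14*Q
√((13741 - 11358)*(10393 + (12546 - 1*(-9188))) + A(176, 95)) = √((13741 - 11358)*(10393 + (12546 - 1*(-9188))) + 14*95) = √(2383*(10393 + (12546 + 9188)) + 1330) = √(2383*(10393 + 21734) + 1330) = √(2383*32127 + 1330) = √(76558641 + 1330) = √76559971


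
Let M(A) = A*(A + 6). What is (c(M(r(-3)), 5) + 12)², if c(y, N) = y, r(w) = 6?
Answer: 7056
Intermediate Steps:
M(A) = A*(6 + A)
(c(M(r(-3)), 5) + 12)² = (6*(6 + 6) + 12)² = (6*12 + 12)² = (72 + 12)² = 84² = 7056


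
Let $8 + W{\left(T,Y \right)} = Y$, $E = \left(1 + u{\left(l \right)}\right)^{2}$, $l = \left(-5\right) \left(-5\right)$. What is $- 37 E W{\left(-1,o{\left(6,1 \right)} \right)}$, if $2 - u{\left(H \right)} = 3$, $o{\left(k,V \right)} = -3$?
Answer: $0$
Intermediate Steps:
$l = 25$
$u{\left(H \right)} = -1$ ($u{\left(H \right)} = 2 - 3 = -1$)
$E = 0$ ($E = \left(1 - 1\right)^{2} = 0^{2} = 0$)
$W{\left(T,Y \right)} = -8 + Y$
$- 37 E W{\left(-1,o{\left(6,1 \right)} \right)} = \left(-37\right) 0 \left(-8 - 3\right) = 0 \left(-11\right) = 0$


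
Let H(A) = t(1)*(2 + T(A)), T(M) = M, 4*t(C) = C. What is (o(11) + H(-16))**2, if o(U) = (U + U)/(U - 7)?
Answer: 4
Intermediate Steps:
t(C) = C/4
o(U) = 2*U/(-7 + U) (o(U) = (2*U)/(-7 + U) = 2*U/(-7 + U))
H(A) = 1/2 + A/4 (H(A) = ((1/4)*1)*(2 + A) = (2 + A)/4 = 1/2 + A/4)
(o(11) + H(-16))**2 = (2*11/(-7 + 11) + (1/2 + (1/4)*(-16)))**2 = (2*11/4 + (1/2 - 4))**2 = (2*11*(1/4) - 7/2)**2 = (11/2 - 7/2)**2 = 2**2 = 4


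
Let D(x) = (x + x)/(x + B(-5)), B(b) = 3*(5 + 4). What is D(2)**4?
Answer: 256/707281 ≈ 0.00036195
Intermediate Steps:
B(b) = 27 (B(b) = 3*9 = 27)
D(x) = 2*x/(27 + x) (D(x) = (x + x)/(x + 27) = (2*x)/(27 + x) = 2*x/(27 + x))
D(2)**4 = (2*2/(27 + 2))**4 = (2*2/29)**4 = (2*2*(1/29))**4 = (4/29)**4 = 256/707281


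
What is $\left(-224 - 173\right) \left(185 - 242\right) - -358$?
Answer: $22987$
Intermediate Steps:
$\left(-224 - 173\right) \left(185 - 242\right) - -358 = \left(-397\right) \left(-57\right) + 358 = 22629 + 358 = 22987$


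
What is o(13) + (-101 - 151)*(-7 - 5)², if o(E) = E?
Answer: -36275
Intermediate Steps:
o(13) + (-101 - 151)*(-7 - 5)² = 13 + (-101 - 151)*(-7 - 5)² = 13 - 252*(-12)² = 13 - 252*144 = 13 - 36288 = -36275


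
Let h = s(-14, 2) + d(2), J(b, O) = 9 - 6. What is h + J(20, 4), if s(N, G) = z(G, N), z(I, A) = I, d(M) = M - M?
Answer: 5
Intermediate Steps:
d(M) = 0
J(b, O) = 3
s(N, G) = G
h = 2 (h = 2 + 0 = 2)
h + J(20, 4) = 2 + 3 = 5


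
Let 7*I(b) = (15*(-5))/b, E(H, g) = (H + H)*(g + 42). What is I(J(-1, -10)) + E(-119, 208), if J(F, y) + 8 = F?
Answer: -1249475/21 ≈ -59499.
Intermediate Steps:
J(F, y) = -8 + F
E(H, g) = 2*H*(42 + g) (E(H, g) = (2*H)*(42 + g) = 2*H*(42 + g))
I(b) = -75/(7*b) (I(b) = ((15*(-5))/b)/7 = (-75/b)/7 = -75/(7*b))
I(J(-1, -10)) + E(-119, 208) = -75/(7*(-8 - 1)) + 2*(-119)*(42 + 208) = -75/7/(-9) + 2*(-119)*250 = -75/7*(-⅑) - 59500 = 25/21 - 59500 = -1249475/21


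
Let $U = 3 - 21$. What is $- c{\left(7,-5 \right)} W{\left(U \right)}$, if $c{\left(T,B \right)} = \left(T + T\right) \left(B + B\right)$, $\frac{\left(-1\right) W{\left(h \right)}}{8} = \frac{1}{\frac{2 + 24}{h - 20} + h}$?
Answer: $\frac{4256}{71} \approx 59.944$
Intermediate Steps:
$U = -18$ ($U = 3 - 21 = -18$)
$W{\left(h \right)} = - \frac{8}{h + \frac{26}{-20 + h}}$ ($W{\left(h \right)} = - \frac{8}{\frac{2 + 24}{h - 20} + h} = - \frac{8}{\frac{26}{-20 + h} + h} = - \frac{8}{h + \frac{26}{-20 + h}}$)
$c{\left(T,B \right)} = 4 B T$ ($c{\left(T,B \right)} = 2 T 2 B = 4 B T$)
$- c{\left(7,-5 \right)} W{\left(U \right)} = - 4 \left(-5\right) 7 \frac{8 \left(20 - -18\right)}{26 + \left(-18\right)^{2} - -360} = \left(-1\right) \left(-140\right) \frac{8 \left(20 + 18\right)}{26 + 324 + 360} = 140 \cdot 8 \cdot \frac{1}{710} \cdot 38 = 140 \cdot \frac{152}{355} = \frac{4256}{71}$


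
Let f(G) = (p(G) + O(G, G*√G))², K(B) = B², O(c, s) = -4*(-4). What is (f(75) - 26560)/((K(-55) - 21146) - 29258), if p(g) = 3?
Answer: 8733/15793 ≈ 0.55297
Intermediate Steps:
O(c, s) = 16
f(G) = 361 (f(G) = (3 + 16)² = 19² = 361)
(f(75) - 26560)/((K(-55) - 21146) - 29258) = (361 - 26560)/(((-55)² - 21146) - 29258) = -26199/((3025 - 21146) - 29258) = -26199/(-18121 - 29258) = -26199/(-47379) = -26199*(-1/47379) = 8733/15793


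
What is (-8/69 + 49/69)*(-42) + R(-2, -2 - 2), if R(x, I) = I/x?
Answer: -528/23 ≈ -22.957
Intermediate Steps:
(-8/69 + 49/69)*(-42) + R(-2, -2 - 2) = (-8/69 + 49/69)*(-42) + (-2 - 2)/(-2) = (-8*1/69 + 49*(1/69))*(-42) - 4*(-½) = (-8/69 + 49/69)*(-42) + 2 = (41/69)*(-42) + 2 = -574/23 + 2 = -528/23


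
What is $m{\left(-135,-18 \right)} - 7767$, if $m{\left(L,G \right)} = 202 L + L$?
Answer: $-35172$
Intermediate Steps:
$m{\left(L,G \right)} = 203 L$
$m{\left(-135,-18 \right)} - 7767 = 203 \left(-135\right) - 7767 = -27405 - 7767 = -35172$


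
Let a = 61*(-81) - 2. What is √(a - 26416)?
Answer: I*√31359 ≈ 177.08*I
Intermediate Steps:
a = -4943 (a = -4941 - 2 = -4943)
√(a - 26416) = √(-4943 - 26416) = √(-31359) = I*√31359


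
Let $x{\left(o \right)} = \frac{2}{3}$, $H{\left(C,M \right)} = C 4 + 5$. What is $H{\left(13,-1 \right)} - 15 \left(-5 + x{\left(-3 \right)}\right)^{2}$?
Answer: $- \frac{674}{3} \approx -224.67$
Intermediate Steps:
$H{\left(C,M \right)} = 5 + 4 C$ ($H{\left(C,M \right)} = 4 C + 5 = 5 + 4 C$)
$x{\left(o \right)} = \frac{2}{3}$ ($x{\left(o \right)} = 2 \cdot \frac{1}{3} = \frac{2}{3}$)
$H{\left(13,-1 \right)} - 15 \left(-5 + x{\left(-3 \right)}\right)^{2} = \left(5 + 4 \cdot 13\right) - 15 \left(-5 + \frac{2}{3}\right)^{2} = \left(5 + 52\right) - 15 \left(- \frac{13}{3}\right)^{2} = 57 - \frac{845}{3} = - \frac{674}{3}$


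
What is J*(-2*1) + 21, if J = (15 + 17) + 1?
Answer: -45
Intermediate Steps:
J = 33 (J = 32 + 1 = 33)
J*(-2*1) + 21 = 33*(-2*1) + 21 = 33*(-2) + 21 = -66 + 21 = -45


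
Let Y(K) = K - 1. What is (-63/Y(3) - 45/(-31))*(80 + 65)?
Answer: -270135/62 ≈ -4357.0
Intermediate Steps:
Y(K) = -1 + K
(-63/Y(3) - 45/(-31))*(80 + 65) = (-63/(-1 + 3) - 45/(-31))*(80 + 65) = (-63/2 - 45*(-1/31))*145 = (-63*1/2 + 45/31)*145 = (-63/2 + 45/31)*145 = -1863/62*145 = -270135/62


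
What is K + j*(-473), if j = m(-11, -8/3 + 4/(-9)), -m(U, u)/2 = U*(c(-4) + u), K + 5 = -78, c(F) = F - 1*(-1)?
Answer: 571583/9 ≈ 63509.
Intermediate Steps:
c(F) = 1 + F (c(F) = F + 1 = 1 + F)
K = -83 (K = -5 - 78 = -83)
m(U, u) = -2*U*(-3 + u) (m(U, u) = -2*U*((1 - 4) + u) = -2*U*(-3 + u))
j = -1210/9 (j = 2*(-11)*(3 - (-8/3 + 4/(-9))) = 2*(-11)*(3 - (-8*⅓ + 4*(-⅑))) = 2*(-11)*(3 - (-8/3 - 4/9)) = 2*(-11)*(3 - 1*(-28/9)) = 2*(-11)*(3 + 28/9) = 2*(-11)*(55/9) = -1210/9 ≈ -134.44)
K + j*(-473) = -83 - 1210/9*(-473) = -83 + 572330/9 = 571583/9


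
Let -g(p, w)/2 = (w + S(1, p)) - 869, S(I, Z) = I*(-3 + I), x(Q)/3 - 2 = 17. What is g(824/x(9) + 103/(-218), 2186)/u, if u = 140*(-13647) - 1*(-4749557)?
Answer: -2630/2838977 ≈ -0.00092639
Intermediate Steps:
x(Q) = 57 (x(Q) = 6 + 3*17 = 6 + 51 = 57)
u = 2838977 (u = -1910580 + 4749557 = 2838977)
g(p, w) = 1742 - 2*w (g(p, w) = -2*((w + 1*(-3 + 1)) - 869) = -2*((w + 1*(-2)) - 869) = -2*((w - 2) - 869) = -2*((-2 + w) - 869) = -2*(-871 + w) = 1742 - 2*w)
g(824/x(9) + 103/(-218), 2186)/u = (1742 - 2*2186)/2838977 = (1742 - 4372)*(1/2838977) = -2630*1/2838977 = -2630/2838977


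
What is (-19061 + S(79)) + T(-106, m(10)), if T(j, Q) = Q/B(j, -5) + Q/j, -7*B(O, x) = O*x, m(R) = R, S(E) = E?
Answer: -1006058/53 ≈ -18982.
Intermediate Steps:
B(O, x) = -O*x/7
T(j, Q) = 12*Q/(5*j) (T(j, Q) = Q/((-1/7*j*(-5))) + Q/j = Q/((5*j/7)) + Q/j = Q*(7/(5*j)) + Q/j = 7*Q/(5*j) + Q/j = 12*Q/(5*j))
(-19061 + S(79)) + T(-106, m(10)) = (-19061 + 79) + (12/5)*10/(-106) = -18982 + (12/5)*10*(-1/106) = -18982 - 12/53 = -1006058/53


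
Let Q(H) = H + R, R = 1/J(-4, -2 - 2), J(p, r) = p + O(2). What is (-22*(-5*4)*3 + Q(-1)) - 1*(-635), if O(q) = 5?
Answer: 1955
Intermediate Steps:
J(p, r) = 5 + p (J(p, r) = p + 5 = 5 + p)
R = 1 (R = 1/(5 - 4) = 1/1 = 1)
Q(H) = 1 + H (Q(H) = H + 1 = 1 + H)
(-22*(-5*4)*3 + Q(-1)) - 1*(-635) = (-22*(-5*4)*3 + (1 - 1)) - 1*(-635) = (-(-440)*3 + 0) + 635 = (-22*(-60) + 0) + 635 = (1320 + 0) + 635 = 1320 + 635 = 1955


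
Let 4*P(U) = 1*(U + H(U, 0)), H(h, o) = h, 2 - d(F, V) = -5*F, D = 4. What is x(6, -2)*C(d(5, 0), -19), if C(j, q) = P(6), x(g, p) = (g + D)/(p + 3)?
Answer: 30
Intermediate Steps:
d(F, V) = 2 + 5*F (d(F, V) = 2 - (-5)*F = 2 + 5*F)
x(g, p) = (4 + g)/(3 + p) (x(g, p) = (g + 4)/(p + 3) = (4 + g)/(3 + p))
P(U) = U/2 (P(U) = (1*(U + U))/4 = (1*(2*U))/4 = (2*U)/4 = U/2)
C(j, q) = 3 (C(j, q) = (1/2)*6 = 3)
x(6, -2)*C(d(5, 0), -19) = ((4 + 6)/(3 - 2))*3 = (10/1)*3 = (1*10)*3 = 10*3 = 30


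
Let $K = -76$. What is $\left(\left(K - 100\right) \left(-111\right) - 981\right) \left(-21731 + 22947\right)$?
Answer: $22562880$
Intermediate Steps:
$\left(\left(K - 100\right) \left(-111\right) - 981\right) \left(-21731 + 22947\right) = \left(\left(-76 - 100\right) \left(-111\right) - 981\right) \left(-21731 + 22947\right) = \left(\left(-176\right) \left(-111\right) - 981\right) 1216 = \left(19536 - 981\right) 1216 = 18555 \cdot 1216 = 22562880$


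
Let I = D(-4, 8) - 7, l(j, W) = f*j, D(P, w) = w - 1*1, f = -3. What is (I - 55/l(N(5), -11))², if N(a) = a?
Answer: 121/9 ≈ 13.444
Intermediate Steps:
D(P, w) = -1 + w (D(P, w) = w - 1 = -1 + w)
l(j, W) = -3*j
I = 0 (I = (-1 + 8) - 7 = 7 - 7 = 0)
(I - 55/l(N(5), -11))² = (0 - 55/((-3*5)))² = (0 - 55/(-15))² = (0 - 55*(-1/15))² = (0 + 11/3)² = (11/3)² = 121/9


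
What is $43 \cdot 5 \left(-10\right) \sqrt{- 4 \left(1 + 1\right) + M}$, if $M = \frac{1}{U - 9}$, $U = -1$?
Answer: $- 1935 i \sqrt{10} \approx - 6119.0 i$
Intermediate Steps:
$M = - \frac{1}{10}$ ($M = \frac{1}{-1 - 9} = \frac{1}{-10} = - \frac{1}{10} \approx -0.1$)
$43 \cdot 5 \left(-10\right) \sqrt{- 4 \left(1 + 1\right) + M} = 43 \cdot 5 \left(-10\right) \sqrt{- 4 \left(1 + 1\right) - \frac{1}{10}} = 43 \left(-50\right) \sqrt{\left(-4\right) 2 - \frac{1}{10}} = - 2150 \sqrt{-8 - \frac{1}{10}} = - 2150 \sqrt{- \frac{81}{10}} = - 2150 \frac{9 i \sqrt{10}}{10} = - 1935 i \sqrt{10}$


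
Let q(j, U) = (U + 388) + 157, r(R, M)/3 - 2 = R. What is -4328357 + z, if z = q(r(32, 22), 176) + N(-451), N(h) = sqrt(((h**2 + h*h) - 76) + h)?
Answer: -4327636 + 5*sqrt(16251) ≈ -4.3270e+6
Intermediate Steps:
r(R, M) = 6 + 3*R
q(j, U) = 545 + U (q(j, U) = (388 + U) + 157 = 545 + U)
N(h) = sqrt(-76 + h + 2*h**2) (N(h) = sqrt(((h**2 + h**2) - 76) + h) = sqrt((2*h**2 - 76) + h) = sqrt((-76 + 2*h**2) + h) = sqrt(-76 + h + 2*h**2))
z = 721 + 5*sqrt(16251) (z = (545 + 176) + sqrt(-76 - 451 + 2*(-451)**2) = 721 + sqrt(-76 - 451 + 2*203401) = 721 + sqrt(-76 - 451 + 406802) = 721 + sqrt(406275) = 721 + 5*sqrt(16251) ≈ 1358.4)
-4328357 + z = -4328357 + (721 + 5*sqrt(16251)) = -4327636 + 5*sqrt(16251)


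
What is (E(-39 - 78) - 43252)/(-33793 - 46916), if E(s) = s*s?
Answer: 29563/80709 ≈ 0.36629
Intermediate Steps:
E(s) = s²
(E(-39 - 78) - 43252)/(-33793 - 46916) = ((-39 - 78)² - 43252)/(-33793 - 46916) = ((-117)² - 43252)/(-80709) = (13689 - 43252)*(-1/80709) = -29563*(-1/80709) = 29563/80709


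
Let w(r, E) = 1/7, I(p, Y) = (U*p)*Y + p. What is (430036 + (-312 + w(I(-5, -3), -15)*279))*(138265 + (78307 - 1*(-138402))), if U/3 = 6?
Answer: 1067884967978/7 ≈ 1.5255e+11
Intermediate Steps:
U = 18 (U = 3*6 = 18)
I(p, Y) = p + 18*Y*p (I(p, Y) = (18*p)*Y + p = 18*Y*p + p = p + 18*Y*p)
w(r, E) = 1/7
(430036 + (-312 + w(I(-5, -3), -15)*279))*(138265 + (78307 - 1*(-138402))) = (430036 + (-312 + (1/7)*279))*(138265 + (78307 - 1*(-138402))) = (430036 + (-312 + 279/7))*(138265 + (78307 + 138402)) = (430036 - 1905/7)*(138265 + 216709) = (3008347/7)*354974 = 1067884967978/7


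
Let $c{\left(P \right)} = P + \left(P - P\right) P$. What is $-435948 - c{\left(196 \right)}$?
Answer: $-436144$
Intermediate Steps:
$c{\left(P \right)} = P$ ($c{\left(P \right)} = P + 0 P = P + 0 = P$)
$-435948 - c{\left(196 \right)} = -435948 - 196 = -436144$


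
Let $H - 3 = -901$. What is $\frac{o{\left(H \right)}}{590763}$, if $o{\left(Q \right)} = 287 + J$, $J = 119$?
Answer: $\frac{406}{590763} \approx 0.00068725$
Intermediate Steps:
$H = -898$ ($H = 3 - 901 = -898$)
$o{\left(Q \right)} = 406$ ($o{\left(Q \right)} = 287 + 119 = 406$)
$\frac{o{\left(H \right)}}{590763} = \frac{406}{590763}$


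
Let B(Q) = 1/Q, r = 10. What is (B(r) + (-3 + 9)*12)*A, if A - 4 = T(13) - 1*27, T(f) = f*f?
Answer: 52633/5 ≈ 10527.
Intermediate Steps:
T(f) = f**2
A = 146 (A = 4 + (13**2 - 1*27) = 4 + (169 - 27) = 4 + 142 = 146)
(B(r) + (-3 + 9)*12)*A = (1/10 + (-3 + 9)*12)*146 = (1/10 + 6*12)*146 = (1/10 + 72)*146 = (721/10)*146 = 52633/5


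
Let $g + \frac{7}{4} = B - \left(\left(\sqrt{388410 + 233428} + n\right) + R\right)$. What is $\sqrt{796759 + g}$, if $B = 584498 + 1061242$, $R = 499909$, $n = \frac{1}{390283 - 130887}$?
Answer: $\frac{\sqrt{8169346641840976 - 4205392801 \sqrt{621838}}}{64849} \approx 1393.5$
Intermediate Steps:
$n = \frac{1}{259396} \approx 3.8551 \cdot 10^{-6}$
$B = 1645740$
$g = \frac{74305881033}{64849} - \sqrt{621838}$ ($g = - \frac{7}{4} + \left(1645740 - \left(\left(\sqrt{388410 + 233428} + \frac{1}{259396}\right) + 499909\right)\right) = - \frac{7}{4} + \left(1645740 - \left(\left(\sqrt{621838} + \frac{1}{259396}\right) + 499909\right)\right) = - \frac{7}{4} + \left(1645740 - \left(\left(\frac{1}{259396} + \sqrt{621838}\right) + 499909\right)\right) = - \frac{7}{4} + \left(1645740 - \left(\frac{129674394965}{259396} + \sqrt{621838}\right)\right) = - \frac{7}{4} + \left(\frac{297223978075}{259396} - \sqrt{621838}\right) = \frac{74305881033}{64849} - \sqrt{621838} \approx 1.145 \cdot 10^{6}$)
$\sqrt{796759 + g} = \sqrt{796759 + \left(\frac{74305881033}{64849} - \sqrt{621838}\right)} = \sqrt{\frac{125974905424}{64849} - \sqrt{621838}}$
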